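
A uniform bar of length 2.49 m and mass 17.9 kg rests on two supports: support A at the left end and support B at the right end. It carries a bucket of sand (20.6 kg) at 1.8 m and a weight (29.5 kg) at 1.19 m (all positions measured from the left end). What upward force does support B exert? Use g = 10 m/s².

Take moments about support A.
Beam weight: 17.9 × 10 = 179 N down at 1.245 m → arm 1.245 m, τ = 179 × 1.245 = 222.9 N·m clockwise.
Bucket of sand: 20.6 × 10 = 206 N down at 1.8 m → arm 1.8 m, τ = 206 × 1.8 = 370.8 N·m clockwise.
Weight: 29.5 × 10 = 295 N down at 1.19 m → arm 1.19 m, τ = 295 × 1.19 = 351.1 N·m clockwise.
Net load moment about support A = 944.8 N·m clockwise.
Reaction R at support B is upward at 2.49 m, arm 2.49 m → moment R × 2.49 counterclockwise.
Στ = 0 ⇒ R × 2.49 = 944.8 ⇒ R = 379 N.

R_B ≈ 379 N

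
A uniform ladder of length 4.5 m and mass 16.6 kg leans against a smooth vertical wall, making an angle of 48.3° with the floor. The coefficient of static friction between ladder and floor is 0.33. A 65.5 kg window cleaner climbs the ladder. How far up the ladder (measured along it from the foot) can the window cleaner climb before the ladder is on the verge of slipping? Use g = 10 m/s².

d ≈ 1.52 m

Choose the foot of the ladder as the axis so the floor normal and friction both act there and drop out.
Ladder weight 16.6×10 = 166 N acts at 2.25 m along the ladder; its horizontal arm is 2.25·cos48.3° = 1.497 m → τ = 248.5 N·m clockwise.
Window cleaner weight 65.5×10 = 655 N at distance d → arm d·cos48.3° → τ = 655·d·0.6652 clockwise.
Wall normal N at the top has arm L sinθ = 3.36 m counterclockwise, so Στ = 0 gives N·3.36 = 248.5 + 435.7·d.
ΣFy = 0 ⇒ N_floor = 821 N, so the maximum friction is μ_s·N_floor = 0.33×821 = 270.9 N. ΣFx = 0 ⇒ N_wall = f, so at the slipping point N = 270.9 N.
Substituting: 270.9×3.36 = 248.5 + 435.7·d ⇒ d = (910.2 − 248.5) / 435.7 = 1.52 m.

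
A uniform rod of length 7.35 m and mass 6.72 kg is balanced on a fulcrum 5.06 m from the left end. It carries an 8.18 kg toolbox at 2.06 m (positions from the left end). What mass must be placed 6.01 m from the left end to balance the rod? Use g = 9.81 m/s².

m ≈ 35.6 kg

About the fulcrum (at 5.06 m from the left end):
Beam weight: 6.72 × 9.81 = 65.92 N down at 3.675 m → arm 1.385 m, τ = 65.92 × 1.385 = 91.3 N·m counterclockwise.
Toolbox: 8.18 × 9.81 = 80.25 N down at 2.06 m → arm 3 m, τ = 80.25 × 3 = 240.8 N·m counterclockwise.
Net moment of known loads = 332.1 N·m counterclockwise.
An unknown mass m at 6.01 m has arm 0.95 m; its moment is m·g·0.95 clockwise.
Στ = 0 ⇒ m × 9.81 × 0.95 = 332.1 ⇒ m = 332.1 / (9.81 × 0.95) = 35.6 kg.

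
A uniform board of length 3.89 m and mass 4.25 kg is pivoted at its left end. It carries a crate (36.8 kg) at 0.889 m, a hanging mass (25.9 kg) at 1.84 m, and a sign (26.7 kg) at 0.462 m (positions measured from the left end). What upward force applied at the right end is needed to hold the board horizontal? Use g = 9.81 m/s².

F ≈ 255 N

Sum moments about the left end (the unknown pivot reaction has zero arm there).
Beam weight: 4.25 × 9.81 = 41.69 N down at 1.945 m → arm 1.945 m, τ = 41.69 × 1.945 = 81.09 N·m clockwise.
Crate: 36.8 × 9.81 = 361 N down at 0.889 m → arm 0.889 m, τ = 361 × 0.889 = 320.9 N·m clockwise.
Hanging mass: 25.9 × 9.81 = 254.1 N down at 1.84 m → arm 1.84 m, τ = 254.1 × 1.84 = 467.5 N·m clockwise.
Sign: 26.7 × 9.81 = 261.9 N down at 0.462 m → arm 0.462 m, τ = 261.9 × 0.462 = 121 N·m clockwise.
Net moment of the loads = 990.5 N·m clockwise.
The upward force F acts at the right end, arm 3.89 m, giving F × 3.89 counterclockwise.
Setting net torque to zero: F × 3.89 = 990.5 → F = 990.5 / 3.89 = 255 N.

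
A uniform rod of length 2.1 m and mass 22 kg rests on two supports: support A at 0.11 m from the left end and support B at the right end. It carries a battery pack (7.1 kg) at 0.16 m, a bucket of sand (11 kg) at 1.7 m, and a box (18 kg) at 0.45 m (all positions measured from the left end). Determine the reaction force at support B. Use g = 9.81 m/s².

About support A:
Beam weight: 22 × 9.81 = 215.8 N down at 1.05 m → arm 0.94 m, τ = 215.8 × 0.94 = 202.9 N·m clockwise.
Battery pack: 7.1 × 9.81 = 69.65 N down at 0.16 m → arm 0.05 m, τ = 69.65 × 0.05 = 3.483 N·m clockwise.
Bucket of sand: 11 × 9.81 = 107.9 N down at 1.7 m → arm 1.59 m, τ = 107.9 × 1.59 = 171.6 N·m clockwise.
Box: 18 × 9.81 = 176.6 N down at 0.45 m → arm 0.34 m, τ = 176.6 × 0.34 = 60.04 N·m clockwise.
Net load moment about support A = 438 N·m clockwise.
Reaction R at support B is upward at 2.1 m, arm 1.99 m → moment R × 1.99 counterclockwise.
Balancing moments: R × 1.99 = 438, giving R = 220 N.

R_B ≈ 220 N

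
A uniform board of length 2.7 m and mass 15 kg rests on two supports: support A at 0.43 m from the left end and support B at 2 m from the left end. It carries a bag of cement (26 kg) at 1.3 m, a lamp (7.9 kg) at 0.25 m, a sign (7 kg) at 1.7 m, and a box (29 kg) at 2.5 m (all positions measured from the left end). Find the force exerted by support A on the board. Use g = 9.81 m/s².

About support B:
Beam weight: 15 × 9.81 = 147.2 N down at 1.35 m → arm 0.65 m, τ = 147.2 × 0.65 = 95.68 N·m counterclockwise.
Bag of cement: 26 × 9.81 = 255.1 N down at 1.3 m → arm 0.7 m, τ = 255.1 × 0.7 = 178.6 N·m counterclockwise.
Lamp: 7.9 × 9.81 = 77.5 N down at 0.25 m → arm 1.75 m, τ = 77.5 × 1.75 = 135.6 N·m counterclockwise.
Sign: 7 × 9.81 = 68.67 N down at 1.7 m → arm 0.3 m, τ = 68.67 × 0.3 = 20.6 N·m counterclockwise.
Box: 29 × 9.81 = 284.5 N down at 2.5 m → arm 0.5 m, τ = 284.5 × 0.5 = 142.2 N·m clockwise.
Net load moment about support B = 288.3 N·m counterclockwise.
Reaction R at support A is upward at 0.43 m, arm 1.57 m → moment R × 1.57 clockwise.
Στ = 0 ⇒ R × 1.57 = 288.3 ⇒ R = 184 N.

R_A ≈ 184 N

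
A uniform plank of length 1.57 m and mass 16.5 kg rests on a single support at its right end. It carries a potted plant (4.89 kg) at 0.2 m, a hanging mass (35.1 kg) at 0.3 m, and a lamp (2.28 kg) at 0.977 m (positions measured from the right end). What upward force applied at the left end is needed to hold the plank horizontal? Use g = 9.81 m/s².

F ≈ 167 N

Take moments about the right end.
Beam weight: 16.5 × 9.81 = 161.9 N down at 0.785 m → arm 0.785 m, τ = 161.9 × 0.785 = 127.1 N·m counterclockwise.
Potted plant: 4.89 × 9.81 = 47.97 N down at 0.2 m → arm 0.2 m, τ = 47.97 × 0.2 = 9.594 N·m counterclockwise.
Hanging mass: 35.1 × 9.81 = 344.3 N down at 0.3 m → arm 0.3 m, τ = 344.3 × 0.3 = 103.3 N·m counterclockwise.
Lamp: 2.28 × 9.81 = 22.37 N down at 0.977 m → arm 0.977 m, τ = 22.37 × 0.977 = 21.86 N·m counterclockwise.
Net moment of the loads = 261.9 N·m counterclockwise.
The upward force F acts at the left end, arm 1.57 m, giving F × 1.57 clockwise.
Setting net torque to zero: F × 1.57 = 261.9 → F = 261.9 / 1.57 = 167 N.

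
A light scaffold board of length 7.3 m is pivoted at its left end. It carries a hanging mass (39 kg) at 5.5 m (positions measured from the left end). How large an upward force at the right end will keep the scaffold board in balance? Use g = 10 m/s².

F ≈ 294 N

About the left end:
Hanging mass: 39 × 10 = 390 N down at 5.5 m → arm 5.5 m, τ = 390 × 5.5 = 2145 N·m clockwise.
Net moment of the loads = 2145 N·m clockwise.
The upward force F acts at the right end, arm 7.3 m, giving F × 7.3 counterclockwise.
Στ = 0 ⇒ F × 7.3 = 2145 ⇒ F = 2145 / 7.3 = 294 N.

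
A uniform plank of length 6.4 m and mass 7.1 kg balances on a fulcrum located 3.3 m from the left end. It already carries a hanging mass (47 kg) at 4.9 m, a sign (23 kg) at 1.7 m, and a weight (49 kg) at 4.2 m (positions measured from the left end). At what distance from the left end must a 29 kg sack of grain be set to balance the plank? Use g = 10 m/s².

Take moments about the fulcrum (at 3.3 m from the left end).
Beam weight: 7.1 × 10 = 71 N down at 3.2 m → arm 0.1 m, τ = 71 × 0.1 = 7.1 N·m counterclockwise.
Hanging mass: 47 × 10 = 470 N down at 4.9 m → arm 1.6 m, τ = 470 × 1.6 = 752 N·m clockwise.
Sign: 23 × 10 = 230 N down at 1.7 m → arm 1.6 m, τ = 230 × 1.6 = 368 N·m counterclockwise.
Weight: 49 × 10 = 490 N down at 4.2 m → arm 0.9 m, τ = 490 × 0.9 = 441 N·m clockwise.
Net moment of existing loads = 817.9 N·m clockwise.
The sack of grain weighs 29 × 10 = 290 N and must supply an equal counterclockwise moment, so its lever arm about the fulcrum is 817.9 / 290 = 2.82 m.
That puts it at 3.3 − 2.82 = 0.48 m from the left end.

x ≈ 0.48 m from the left end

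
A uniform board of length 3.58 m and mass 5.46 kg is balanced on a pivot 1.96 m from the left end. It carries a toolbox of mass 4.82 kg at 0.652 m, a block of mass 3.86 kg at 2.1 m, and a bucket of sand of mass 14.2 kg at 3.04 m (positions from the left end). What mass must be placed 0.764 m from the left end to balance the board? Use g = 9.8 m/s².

m ≈ 7.23 kg

Choose the pivot (at 1.96 m from the left end) as the axis so the support reaction has zero arm there.
Beam weight: 5.46 × 9.8 = 53.51 N down at 1.79 m → arm 0.17 m, τ = 53.51 × 0.17 = 9.097 N·m counterclockwise.
Toolbox: 4.82 × 9.8 = 47.24 N down at 0.652 m → arm 1.308 m, τ = 47.24 × 1.308 = 61.79 N·m counterclockwise.
Block: 3.86 × 9.8 = 37.83 N down at 2.1 m → arm 0.14 m, τ = 37.83 × 0.14 = 5.296 N·m clockwise.
Bucket of sand: 14.2 × 9.8 = 139.2 N down at 3.04 m → arm 1.08 m, τ = 139.2 × 1.08 = 150.3 N·m clockwise.
Net moment of known loads = 84.71 N·m clockwise.
An unknown mass m at 0.764 m has arm 1.196 m; its moment is m·g·1.196 counterclockwise.
Στ = 0 ⇒ m × 9.8 × 1.196 = 84.71 ⇒ m = 84.71 / (9.8 × 1.196) = 7.23 kg.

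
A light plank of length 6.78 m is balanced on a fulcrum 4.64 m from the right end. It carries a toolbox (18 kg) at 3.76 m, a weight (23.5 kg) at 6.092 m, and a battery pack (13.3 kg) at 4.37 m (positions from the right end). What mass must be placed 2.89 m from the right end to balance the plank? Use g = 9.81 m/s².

Sum moments about the fulcrum (at 4.64 m from the right end) (the support reaction has zero arm there).
Toolbox: 18 × 9.81 = 176.6 N down at 3.76 m → arm 0.88 m, τ = 176.6 × 0.88 = 155.4 N·m clockwise.
Weight: 23.5 × 9.81 = 230.5 N down at 6.092 m → arm 1.452 m, τ = 230.5 × 1.452 = 334.7 N·m counterclockwise.
Battery pack: 13.3 × 9.81 = 130.5 N down at 4.37 m → arm 0.27 m, τ = 130.5 × 0.27 = 35.23 N·m clockwise.
Net moment of known loads = 144.1 N·m counterclockwise.
An unknown mass m at 2.89 m has arm 1.75 m; its moment is m·g·1.75 clockwise.
For rotational equilibrium, m × 9.81 × 1.75 = 144.1, so m = 144.1 / (9.81 × 1.75) = 8.39 kg.

m ≈ 8.39 kg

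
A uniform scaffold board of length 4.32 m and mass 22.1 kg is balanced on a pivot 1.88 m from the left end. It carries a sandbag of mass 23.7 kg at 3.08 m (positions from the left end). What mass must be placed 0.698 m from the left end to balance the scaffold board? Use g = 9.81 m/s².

m ≈ 29.3 kg

Taking torques about the pivot (at 1.88 m from the left end):
Beam weight: 22.1 × 9.81 = 216.8 N down at 2.16 m → arm 0.28 m, τ = 216.8 × 0.28 = 60.7 N·m clockwise.
Sandbag: 23.7 × 9.81 = 232.5 N down at 3.08 m → arm 1.2 m, τ = 232.5 × 1.2 = 279 N·m clockwise.
Net moment of known loads = 339.7 N·m clockwise.
An unknown mass m at 0.698 m has arm 1.182 m; its moment is m·g·1.182 counterclockwise.
Balancing moments: m × 9.81 × 1.182 = 339.7, giving m = 339.7 / (9.81 × 1.182) = 29.3 kg.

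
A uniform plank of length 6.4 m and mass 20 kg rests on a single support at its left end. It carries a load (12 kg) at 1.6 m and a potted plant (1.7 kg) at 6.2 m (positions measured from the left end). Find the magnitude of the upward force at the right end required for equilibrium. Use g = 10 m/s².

About the left end:
Beam weight: 20 × 10 = 200 N down at 3.2 m → arm 3.2 m, τ = 200 × 3.2 = 640 N·m clockwise.
Load: 12 × 10 = 120 N down at 1.6 m → arm 1.6 m, τ = 120 × 1.6 = 192 N·m clockwise.
Potted plant: 1.7 × 10 = 17 N down at 6.2 m → arm 6.2 m, τ = 17 × 6.2 = 105.4 N·m clockwise.
Net moment of the loads = 937.4 N·m clockwise.
The upward force F acts at the right end, arm 6.4 m, giving F × 6.4 counterclockwise.
For rotational equilibrium, F × 6.4 = 937.4, so F = 937.4 / 6.4 = 146 N.

F ≈ 146 N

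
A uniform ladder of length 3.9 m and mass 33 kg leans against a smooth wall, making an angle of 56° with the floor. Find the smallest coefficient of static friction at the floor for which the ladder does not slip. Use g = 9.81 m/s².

μ_min ≈ 0.337

About the foot of the ladder:
Ladder weight 33×9.81 = 323.7 N acts at 1.95 m along the ladder; its horizontal arm is 1.95·cos56° = 1.09 m → τ = 352.8 N·m clockwise.
Wall normal N acts horizontally at the top; its moment arm is the height L sinθ = 3.9·sin56° = 3.233 m, counterclockwise.
Στ = 0 ⇒ N × 3.233 = 352.8 ⇒ N = 109.1 N.
ΣFx = 0 ⇒ f = N_wall = 109.1 N. ΣFy = 0 ⇒ N_floor = 323.7 N.
μ_min = f / N_floor = 109.1 / 323.7 = 0.337.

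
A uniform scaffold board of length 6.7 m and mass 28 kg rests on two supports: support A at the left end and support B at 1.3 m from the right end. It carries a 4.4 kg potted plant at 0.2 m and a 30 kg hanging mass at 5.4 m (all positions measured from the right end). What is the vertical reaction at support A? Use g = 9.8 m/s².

Take moments about support B.
Beam weight: 28 × 9.8 = 274.4 N down at 3.35 m → arm 2.05 m, τ = 274.4 × 2.05 = 562.5 N·m counterclockwise.
Potted plant: 4.4 × 9.8 = 43.12 N down at 0.2 m → arm 1.1 m, τ = 43.12 × 1.1 = 47.43 N·m clockwise.
Hanging mass: 30 × 9.8 = 294 N down at 5.4 m → arm 4.1 m, τ = 294 × 4.1 = 1205 N·m counterclockwise.
Net load moment about support B = 1720 N·m counterclockwise.
Reaction R at support A is upward at 6.7 m, arm 5.4 m → moment R × 5.4 clockwise.
Στ = 0 ⇒ R × 5.4 = 1720 ⇒ R = 319 N.

R_A ≈ 319 N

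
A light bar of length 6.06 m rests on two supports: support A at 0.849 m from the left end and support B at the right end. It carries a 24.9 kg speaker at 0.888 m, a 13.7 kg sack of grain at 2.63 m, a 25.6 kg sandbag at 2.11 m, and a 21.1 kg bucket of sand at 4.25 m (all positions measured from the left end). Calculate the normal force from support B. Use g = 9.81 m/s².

Taking torques about support A:
Speaker: 24.9 × 9.81 = 244.3 N down at 0.888 m → arm 0.039 m, τ = 244.3 × 0.039 = 9.528 N·m clockwise.
Sack of grain: 13.7 × 9.81 = 134.4 N down at 2.63 m → arm 1.781 m, τ = 134.4 × 1.781 = 239.4 N·m clockwise.
Sandbag: 25.6 × 9.81 = 251.1 N down at 2.11 m → arm 1.261 m, τ = 251.1 × 1.261 = 316.6 N·m clockwise.
Bucket of sand: 21.1 × 9.81 = 207 N down at 4.25 m → arm 3.401 m, τ = 207 × 3.401 = 704 N·m clockwise.
Net load moment about support A = 1270 N·m clockwise.
Reaction R at support B is upward at 6.06 m, arm 5.211 m → moment R × 5.211 counterclockwise.
Balancing moments: R × 5.211 = 1270, giving R = 244 N.

R_B ≈ 244 N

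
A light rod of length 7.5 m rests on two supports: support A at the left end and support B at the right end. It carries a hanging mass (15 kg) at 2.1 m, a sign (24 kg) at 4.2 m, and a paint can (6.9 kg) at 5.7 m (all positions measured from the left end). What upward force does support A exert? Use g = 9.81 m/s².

Choose support B as the axis so its reaction then has zero moment arm.
Hanging mass: 15 × 9.81 = 147.2 N down at 2.1 m → arm 5.4 m, τ = 147.2 × 5.4 = 794.9 N·m counterclockwise.
Sign: 24 × 9.81 = 235.4 N down at 4.2 m → arm 3.3 m, τ = 235.4 × 3.3 = 776.8 N·m counterclockwise.
Paint can: 6.9 × 9.81 = 67.69 N down at 5.7 m → arm 1.8 m, τ = 67.69 × 1.8 = 121.8 N·m counterclockwise.
Net load moment about support B = 1693 N·m counterclockwise.
Reaction R at support A is upward at 0 m, arm 7.5 m → moment R × 7.5 clockwise.
Balancing moments: R × 7.5 = 1693, giving R = 226 N.

R_A ≈ 226 N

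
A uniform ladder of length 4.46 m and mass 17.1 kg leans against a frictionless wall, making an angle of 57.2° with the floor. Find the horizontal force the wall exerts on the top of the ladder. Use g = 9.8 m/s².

N_wall ≈ 54 N

About the foot of the ladder:
Ladder weight 17.1×9.8 = 167.6 N acts at 2.23 m along the ladder; its horizontal arm is 2.23·cos57.2° = 1.208 m → τ = 202.5 N·m clockwise.
Wall normal N acts horizontally at the top; its moment arm is the height L sinθ = 4.46·sin57.2° = 3.749 m, counterclockwise.
Balancing moments: N × 3.749 = 202.5, giving N = 54 N.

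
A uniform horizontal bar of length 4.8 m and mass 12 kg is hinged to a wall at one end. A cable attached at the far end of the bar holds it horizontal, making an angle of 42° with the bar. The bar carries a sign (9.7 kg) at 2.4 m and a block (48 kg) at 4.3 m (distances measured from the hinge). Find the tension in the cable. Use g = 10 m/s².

Choose the hinge as the axis so the unknown hinge reaction has zero arm there.
Beam weight: 12 × 10 = 120 N down at 2.4 m → arm 2.4 m, τ = 120 × 2.4 = 288 N·m clockwise.
Sign: 9.7 × 10 = 97 N down at 2.4 m → arm 2.4 m, τ = 97 × 2.4 = 232.8 N·m clockwise.
Block: 48 × 10 = 480 N down at 4.3 m → arm 4.3 m, τ = 480 × 4.3 = 2064 N·m clockwise.
Total clockwise load moment = 2585 N·m.
The cable tension T acts at 4.8 m; only its component perpendicular to the bar, T sinθ, produces torque. sin 42° = 0.6691.
Balancing moments: T × 4.8 × 0.6691 = 2585, giving T = 2585 / 3.212 = 805 N.

T ≈ 805 N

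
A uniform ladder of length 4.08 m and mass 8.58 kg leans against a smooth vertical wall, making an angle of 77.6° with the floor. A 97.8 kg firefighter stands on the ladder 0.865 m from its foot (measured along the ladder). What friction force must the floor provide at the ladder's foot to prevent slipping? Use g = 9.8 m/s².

Taking torques about the foot of the ladder:
Ladder weight 8.58×9.8 = 84.08 N acts at 2.04 m along the ladder; its horizontal arm is 2.04·cos77.6° = 0.4381 m → τ = 36.84 N·m clockwise.
Firefighter: 97.8×9.8 = 958.4 N at 0.865 m → arm 0.1857 m → τ = 178 N·m clockwise.
Wall normal N acts horizontally at the top; its moment arm is the height L sinθ = 4.08·sin77.6° = 3.985 m, counterclockwise.
Balancing moments: N × 3.985 = 214.8, giving N = 53.9 N.
ΣFx = 0: friction at the foot balances the wall's push, so f = N_wall = 53.9 N.

f ≈ 53.9 N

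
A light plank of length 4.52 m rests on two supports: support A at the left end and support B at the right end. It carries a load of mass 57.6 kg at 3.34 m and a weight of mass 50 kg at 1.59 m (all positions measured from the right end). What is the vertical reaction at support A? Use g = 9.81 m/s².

R_A ≈ 590 N

Choose support B as the axis so its reaction then has zero moment arm.
Load: 57.6 × 9.81 = 565.1 N down at 3.34 m → arm 3.34 m, τ = 565.1 × 3.34 = 1887 N·m counterclockwise.
Weight: 50 × 9.81 = 490.5 N down at 1.59 m → arm 1.59 m, τ = 490.5 × 1.59 = 779.9 N·m counterclockwise.
Net load moment about support B = 2667 N·m counterclockwise.
Reaction R at support A is upward at 4.52 m, arm 4.52 m → moment R × 4.52 clockwise.
Balancing moments: R × 4.52 = 2667, giving R = 590 N.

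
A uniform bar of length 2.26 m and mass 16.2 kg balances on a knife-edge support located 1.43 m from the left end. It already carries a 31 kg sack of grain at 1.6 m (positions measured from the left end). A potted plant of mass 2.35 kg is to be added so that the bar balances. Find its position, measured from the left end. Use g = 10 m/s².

About the knife-edge support (at 1.43 m from the left end):
Beam weight: 16.2 × 10 = 162 N down at 1.13 m → arm 0.3 m, τ = 162 × 0.3 = 48.6 N·m counterclockwise.
Sack of grain: 31 × 10 = 310 N down at 1.6 m → arm 0.17 m, τ = 310 × 0.17 = 52.7 N·m clockwise.
Net moment of existing loads = 4.1 N·m clockwise.
The potted plant weighs 2.35 × 10 = 23.5 N and must supply an equal counterclockwise moment, so its lever arm about the knife-edge support is 4.1 / 23.5 = 0.174 m.
That puts it at 1.43 − 0.174 = 1.26 m from the left end.

x ≈ 1.26 m from the left end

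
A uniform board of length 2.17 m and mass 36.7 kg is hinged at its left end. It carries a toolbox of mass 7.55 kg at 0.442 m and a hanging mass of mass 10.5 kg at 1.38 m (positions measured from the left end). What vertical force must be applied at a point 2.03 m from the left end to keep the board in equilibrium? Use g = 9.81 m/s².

Taking torques about the left end:
Beam weight: 36.7 × 9.81 = 360 N down at 1.085 m → arm 1.085 m, τ = 360 × 1.085 = 390.6 N·m clockwise.
Toolbox: 7.55 × 9.81 = 74.07 N down at 0.442 m → arm 0.442 m, τ = 74.07 × 0.442 = 32.74 N·m clockwise.
Hanging mass: 10.5 × 9.81 = 103 N down at 1.38 m → arm 1.38 m, τ = 103 × 1.38 = 142.1 N·m clockwise.
Net moment of the loads = 565.4 N·m clockwise.
The upward force F acts at a point 2.03 m from the left end, arm 2.03 m, giving F × 2.03 counterclockwise.
For rotational equilibrium, F × 2.03 = 565.4, so F = 565.4 / 2.03 = 279 N.

F ≈ 279 N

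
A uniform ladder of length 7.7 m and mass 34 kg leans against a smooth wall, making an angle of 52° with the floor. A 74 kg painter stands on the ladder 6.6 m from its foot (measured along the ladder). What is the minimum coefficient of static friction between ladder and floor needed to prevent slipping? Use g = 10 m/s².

Choose the foot of the ladder as the axis so the floor normal and friction both act there and drop out.
Ladder weight 34×10 = 340 N acts at 3.85 m along the ladder; its horizontal arm is 3.85·cos52° = 2.37 m → τ = 805.8 N·m clockwise.
Painter: 74×10 = 740 N at 6.6 m → arm 4.063 m → τ = 3007 N·m clockwise.
Wall normal N acts horizontally at the top; its moment arm is the height L sinθ = 7.7·sin52° = 6.068 m, counterclockwise.
For rotational equilibrium, N × 6.068 = 3813, so N = 628.4 N.
ΣFx = 0 ⇒ f = N_wall = 628.4 N. ΣFy = 0 ⇒ N_floor = 1080 N.
μ_min = f / N_floor = 628.4 / 1080 = 0.582.

μ_min ≈ 0.582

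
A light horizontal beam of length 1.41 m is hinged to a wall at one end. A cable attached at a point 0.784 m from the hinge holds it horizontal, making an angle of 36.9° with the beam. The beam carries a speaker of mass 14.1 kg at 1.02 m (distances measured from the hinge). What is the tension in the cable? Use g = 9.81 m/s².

T ≈ 300 N

Taking torques about the hinge:
Speaker: 14.1 × 9.81 = 138.3 N down at 1.02 m → arm 1.02 m, τ = 138.3 × 1.02 = 141.1 N·m clockwise.
Total clockwise load moment = 141.1 N·m.
The cable tension T acts at 0.784 m; only its component perpendicular to the beam, T sinθ, produces torque. sin 36.9° = 0.6004.
Setting net torque to zero: T × 0.784 × 0.6004 = 141.1 → T = 141.1 / 0.4707 = 300 N.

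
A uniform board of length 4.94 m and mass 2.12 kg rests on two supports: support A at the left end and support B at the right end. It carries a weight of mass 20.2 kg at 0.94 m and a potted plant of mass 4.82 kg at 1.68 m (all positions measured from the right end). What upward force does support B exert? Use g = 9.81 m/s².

Sum moments about support A (its reaction then has zero moment arm).
Beam weight: 2.12 × 9.81 = 20.8 N down at 2.47 m → arm 2.47 m, τ = 20.8 × 2.47 = 51.38 N·m clockwise.
Weight: 20.2 × 9.81 = 198.2 N down at 0.94 m → arm 4 m, τ = 198.2 × 4 = 792.8 N·m clockwise.
Potted plant: 4.82 × 9.81 = 47.28 N down at 1.68 m → arm 3.26 m, τ = 47.28 × 3.26 = 154.1 N·m clockwise.
Net load moment about support A = 998.3 N·m clockwise.
Reaction R at support B is upward at 0 m, arm 4.94 m → moment R × 4.94 counterclockwise.
Setting net torque to zero: R × 4.94 = 998.3 → R = 202 N.

R_B ≈ 202 N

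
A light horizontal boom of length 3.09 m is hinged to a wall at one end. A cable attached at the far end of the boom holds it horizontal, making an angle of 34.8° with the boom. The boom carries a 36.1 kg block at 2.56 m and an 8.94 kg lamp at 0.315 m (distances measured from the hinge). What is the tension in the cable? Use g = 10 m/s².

Sum moments about the hinge (the unknown hinge reaction has zero arm there).
Block: 36.1 × 10 = 361 N down at 2.56 m → arm 2.56 m, τ = 361 × 2.56 = 924.2 N·m clockwise.
Lamp: 8.94 × 10 = 89.4 N down at 0.315 m → arm 0.315 m, τ = 89.4 × 0.315 = 28.16 N·m clockwise.
Total clockwise load moment = 952.4 N·m.
The cable tension T acts at 3.09 m; only its component perpendicular to the boom, T sinθ, produces torque. sin 34.8° = 0.5707.
Setting net torque to zero: T × 3.09 × 0.5707 = 952.4 → T = 952.4 / 1.763 = 540 N.

T ≈ 540 N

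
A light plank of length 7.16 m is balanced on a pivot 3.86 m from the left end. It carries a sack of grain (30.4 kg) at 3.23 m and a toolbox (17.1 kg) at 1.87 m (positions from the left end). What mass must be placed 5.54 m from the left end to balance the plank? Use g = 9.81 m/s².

m ≈ 31.7 kg

Taking torques about the pivot (at 3.86 m from the left end):
Sack of grain: 30.4 × 9.81 = 298.2 N down at 3.23 m → arm 0.63 m, τ = 298.2 × 0.63 = 187.9 N·m counterclockwise.
Toolbox: 17.1 × 9.81 = 167.8 N down at 1.87 m → arm 1.99 m, τ = 167.8 × 1.99 = 333.9 N·m counterclockwise.
Net moment of known loads = 521.8 N·m counterclockwise.
An unknown mass m at 5.54 m has arm 1.68 m; its moment is m·g·1.68 clockwise.
Balancing moments: m × 9.81 × 1.68 = 521.8, giving m = 521.8 / (9.81 × 1.68) = 31.7 kg.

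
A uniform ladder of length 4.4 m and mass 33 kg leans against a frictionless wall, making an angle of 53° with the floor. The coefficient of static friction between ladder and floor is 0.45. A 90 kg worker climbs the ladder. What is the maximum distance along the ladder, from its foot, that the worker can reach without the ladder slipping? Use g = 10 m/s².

d ≈ 2.78 m

Taking torques about the foot of the ladder:
Ladder weight 33×10 = 330 N acts at 2.2 m along the ladder; its horizontal arm is 2.2·cos53° = 1.324 m → τ = 436.9 N·m clockwise.
Worker weight 90×10 = 900 N at distance d → arm d·cos53° → τ = 900·d·0.6018 clockwise.
Wall normal N at the top has arm L sinθ = 3.514 m counterclockwise, so Στ = 0 gives N·3.514 = 436.9 + 541.6·d.
ΣFy = 0 ⇒ N_floor = 1230 N, so the maximum friction is μ_s·N_floor = 0.45×1230 = 553.5 N. ΣFx = 0 ⇒ N_wall = f, so at the slipping point N = 553.5 N.
Substituting: 553.5×3.514 = 436.9 + 541.6·d ⇒ d = (1945 − 436.9) / 541.6 = 2.78 m.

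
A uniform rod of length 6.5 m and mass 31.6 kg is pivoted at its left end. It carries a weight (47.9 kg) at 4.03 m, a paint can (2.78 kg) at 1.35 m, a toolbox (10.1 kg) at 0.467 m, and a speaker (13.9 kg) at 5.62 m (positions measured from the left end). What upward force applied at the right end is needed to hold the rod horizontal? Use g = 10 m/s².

About the left end:
Beam weight: 31.6 × 10 = 316 N down at 3.25 m → arm 3.25 m, τ = 316 × 3.25 = 1027 N·m clockwise.
Weight: 47.9 × 10 = 479 N down at 4.03 m → arm 4.03 m, τ = 479 × 4.03 = 1930 N·m clockwise.
Paint can: 2.78 × 10 = 27.8 N down at 1.35 m → arm 1.35 m, τ = 27.8 × 1.35 = 37.53 N·m clockwise.
Toolbox: 10.1 × 10 = 101 N down at 0.467 m → arm 0.467 m, τ = 101 × 0.467 = 47.17 N·m clockwise.
Speaker: 13.9 × 10 = 139 N down at 5.62 m → arm 5.62 m, τ = 139 × 5.62 = 781.2 N·m clockwise.
Net moment of the loads = 3823 N·m clockwise.
The upward force F acts at the right end, arm 6.5 m, giving F × 6.5 counterclockwise.
Στ = 0 ⇒ F × 6.5 = 3823 ⇒ F = 3823 / 6.5 = 588 N.

F ≈ 588 N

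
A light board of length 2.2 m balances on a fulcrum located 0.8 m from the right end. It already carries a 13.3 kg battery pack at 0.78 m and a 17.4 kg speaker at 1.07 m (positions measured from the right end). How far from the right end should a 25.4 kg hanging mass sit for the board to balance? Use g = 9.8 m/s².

x ≈ 0.626 m from the right end

Sum moments about the fulcrum (at 0.8 m from the right end) (the support reaction has zero arm there).
Battery pack: 13.3 × 9.8 = 130.3 N down at 0.78 m → arm 0.02 m, τ = 130.3 × 0.02 = 2.606 N·m clockwise.
Speaker: 17.4 × 9.8 = 170.5 N down at 1.07 m → arm 0.27 m, τ = 170.5 × 0.27 = 46.04 N·m counterclockwise.
Net moment of existing loads = 43.43 N·m counterclockwise.
The hanging mass weighs 25.4 × 9.8 = 248.9 N and must supply an equal clockwise moment, so its lever arm about the fulcrum is 43.43 / 248.9 = 0.174 m.
That puts it at 0.8 − 0.174 = 0.626 m from the right end.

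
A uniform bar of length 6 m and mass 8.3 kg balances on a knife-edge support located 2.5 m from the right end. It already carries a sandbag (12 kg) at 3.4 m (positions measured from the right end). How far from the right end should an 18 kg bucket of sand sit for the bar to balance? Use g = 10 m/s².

Take moments about the knife-edge support (at 2.5 m from the right end).
Beam weight: 8.3 × 10 = 83 N down at 3 m → arm 0.5 m, τ = 83 × 0.5 = 41.5 N·m counterclockwise.
Sandbag: 12 × 10 = 120 N down at 3.4 m → arm 0.9 m, τ = 120 × 0.9 = 108 N·m counterclockwise.
Net moment of existing loads = 149.5 N·m counterclockwise.
The bucket of sand weighs 18 × 10 = 180 N and must supply an equal clockwise moment, so its lever arm about the knife-edge support is 149.5 / 180 = 0.831 m.
That puts it at 2.5 − 0.831 = 1.67 m from the right end.

x ≈ 1.67 m from the right end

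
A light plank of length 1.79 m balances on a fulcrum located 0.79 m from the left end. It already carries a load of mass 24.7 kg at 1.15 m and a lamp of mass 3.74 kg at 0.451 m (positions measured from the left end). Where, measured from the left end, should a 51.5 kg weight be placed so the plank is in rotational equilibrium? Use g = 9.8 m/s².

Take moments about the fulcrum (at 0.79 m from the left end).
Load: 24.7 × 9.8 = 242.1 N down at 1.15 m → arm 0.36 m, τ = 242.1 × 0.36 = 87.16 N·m clockwise.
Lamp: 3.74 × 9.8 = 36.65 N down at 0.451 m → arm 0.339 m, τ = 36.65 × 0.339 = 12.42 N·m counterclockwise.
Net moment of existing loads = 74.74 N·m clockwise.
The weight weighs 51.5 × 9.8 = 504.7 N and must supply an equal counterclockwise moment, so its lever arm about the fulcrum is 74.74 / 504.7 = 0.148 m.
That puts it at 0.79 − 0.148 = 0.642 m from the left end.

x ≈ 0.642 m from the left end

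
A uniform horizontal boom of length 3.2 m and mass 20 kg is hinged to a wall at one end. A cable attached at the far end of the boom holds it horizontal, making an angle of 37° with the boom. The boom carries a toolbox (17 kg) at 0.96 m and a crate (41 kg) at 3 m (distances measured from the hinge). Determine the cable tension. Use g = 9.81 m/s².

About the hinge:
Beam weight: 20 × 9.81 = 196.2 N down at 1.6 m → arm 1.6 m, τ = 196.2 × 1.6 = 313.9 N·m clockwise.
Toolbox: 17 × 9.81 = 166.8 N down at 0.96 m → arm 0.96 m, τ = 166.8 × 0.96 = 160.1 N·m clockwise.
Crate: 41 × 9.81 = 402.2 N down at 3 m → arm 3 m, τ = 402.2 × 3 = 1207 N·m clockwise.
Total clockwise load moment = 1681 N·m.
The cable tension T acts at 3.2 m; only its component perpendicular to the boom, T sinθ, produces torque. sin 37° = 0.6018.
Balancing moments: T × 3.2 × 0.6018 = 1681, giving T = 1681 / 1.926 = 873 N.

T ≈ 873 N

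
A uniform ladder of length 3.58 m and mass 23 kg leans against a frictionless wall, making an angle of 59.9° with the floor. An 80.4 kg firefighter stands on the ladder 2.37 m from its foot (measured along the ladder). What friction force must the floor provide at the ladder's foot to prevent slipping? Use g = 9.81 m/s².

f ≈ 368 N

Take moments about the foot of the ladder.
Ladder weight 23×9.81 = 225.6 N acts at 1.79 m along the ladder; its horizontal arm is 1.79·cos59.9° = 0.8977 m → τ = 202.5 N·m clockwise.
Firefighter: 80.4×9.81 = 788.7 N at 2.37 m → arm 1.189 m → τ = 937.8 N·m clockwise.
Wall normal N acts horizontally at the top; its moment arm is the height L sinθ = 3.58·sin59.9° = 3.097 m, counterclockwise.
Setting net torque to zero: N × 3.097 = 1140 → N = 368 N.
ΣFx = 0: friction at the foot balances the wall's push, so f = N_wall = 368 N.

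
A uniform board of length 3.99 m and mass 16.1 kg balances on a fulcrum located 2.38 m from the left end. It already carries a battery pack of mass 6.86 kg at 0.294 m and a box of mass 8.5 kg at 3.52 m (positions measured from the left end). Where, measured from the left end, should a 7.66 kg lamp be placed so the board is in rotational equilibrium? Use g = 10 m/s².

x ≈ 3.79 m from the left end

Take moments about the fulcrum (at 2.38 m from the left end).
Beam weight: 16.1 × 10 = 161 N down at 1.995 m → arm 0.385 m, τ = 161 × 0.385 = 61.98 N·m counterclockwise.
Battery pack: 6.86 × 10 = 68.6 N down at 0.294 m → arm 2.086 m, τ = 68.6 × 2.086 = 143.1 N·m counterclockwise.
Box: 8.5 × 10 = 85 N down at 3.52 m → arm 1.14 m, τ = 85 × 1.14 = 96.9 N·m clockwise.
Net moment of existing loads = 108.2 N·m counterclockwise.
The lamp weighs 7.66 × 10 = 76.6 N and must supply an equal clockwise moment, so its lever arm about the fulcrum is 108.2 / 76.6 = 1.41 m.
That puts it at 2.38 + 1.41 = 3.79 m from the left end.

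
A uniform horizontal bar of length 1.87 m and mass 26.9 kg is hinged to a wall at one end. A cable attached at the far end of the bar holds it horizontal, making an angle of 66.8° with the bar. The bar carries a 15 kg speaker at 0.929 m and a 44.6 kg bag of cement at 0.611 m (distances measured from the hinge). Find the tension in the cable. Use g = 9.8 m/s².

T ≈ 378 N

Take moments about the hinge.
Beam weight: 26.9 × 9.8 = 263.6 N down at 0.935 m → arm 0.935 m, τ = 263.6 × 0.935 = 246.5 N·m clockwise.
Speaker: 15 × 9.8 = 147 N down at 0.929 m → arm 0.929 m, τ = 147 × 0.929 = 136.6 N·m clockwise.
Bag of cement: 44.6 × 9.8 = 437.1 N down at 0.611 m → arm 0.611 m, τ = 437.1 × 0.611 = 267.1 N·m clockwise.
Total clockwise load moment = 650.2 N·m.
The cable tension T acts at 1.87 m; only its component perpendicular to the bar, T sinθ, produces torque. sin 66.8° = 0.9191.
Balancing moments: T × 1.87 × 0.9191 = 650.2, giving T = 650.2 / 1.719 = 378 N.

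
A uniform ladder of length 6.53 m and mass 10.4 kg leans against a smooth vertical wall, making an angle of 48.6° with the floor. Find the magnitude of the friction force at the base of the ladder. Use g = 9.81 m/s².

f ≈ 45 N

Taking torques about the foot of the ladder:
Ladder weight 10.4×9.81 = 102 N acts at 3.265 m along the ladder; its horizontal arm is 3.265·cos48.6° = 2.159 m → τ = 220.2 N·m clockwise.
Wall normal N acts horizontally at the top; its moment arm is the height L sinθ = 6.53·sin48.6° = 4.898 m, counterclockwise.
Setting net torque to zero: N × 4.898 = 220.2 → N = 45 N.
ΣFx = 0: friction at the foot balances the wall's push, so f = N_wall = 45 N.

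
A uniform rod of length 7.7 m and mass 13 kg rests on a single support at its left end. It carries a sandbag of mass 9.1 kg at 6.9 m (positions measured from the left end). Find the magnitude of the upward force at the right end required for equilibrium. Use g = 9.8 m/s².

F ≈ 144 N

About the left end:
Beam weight: 13 × 9.8 = 127.4 N down at 3.85 m → arm 3.85 m, τ = 127.4 × 3.85 = 490.5 N·m clockwise.
Sandbag: 9.1 × 9.8 = 89.18 N down at 6.9 m → arm 6.9 m, τ = 89.18 × 6.9 = 615.3 N·m clockwise.
Net moment of the loads = 1106 N·m clockwise.
The upward force F acts at the right end, arm 7.7 m, giving F × 7.7 counterclockwise.
Setting net torque to zero: F × 7.7 = 1106 → F = 1106 / 7.7 = 144 N.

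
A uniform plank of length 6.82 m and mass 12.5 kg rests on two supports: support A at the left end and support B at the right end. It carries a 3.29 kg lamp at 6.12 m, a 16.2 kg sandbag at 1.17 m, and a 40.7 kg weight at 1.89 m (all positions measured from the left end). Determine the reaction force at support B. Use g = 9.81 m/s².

About support A:
Beam weight: 12.5 × 9.81 = 122.6 N down at 3.41 m → arm 3.41 m, τ = 122.6 × 3.41 = 418.1 N·m clockwise.
Lamp: 3.29 × 9.81 = 32.27 N down at 6.12 m → arm 6.12 m, τ = 32.27 × 6.12 = 197.5 N·m clockwise.
Sandbag: 16.2 × 9.81 = 158.9 N down at 1.17 m → arm 1.17 m, τ = 158.9 × 1.17 = 185.9 N·m clockwise.
Weight: 40.7 × 9.81 = 399.3 N down at 1.89 m → arm 1.89 m, τ = 399.3 × 1.89 = 754.7 N·m clockwise.
Net load moment about support A = 1556 N·m clockwise.
Reaction R at support B is upward at 6.82 m, arm 6.82 m → moment R × 6.82 counterclockwise.
Setting net torque to zero: R × 6.82 = 1556 → R = 228 N.

R_B ≈ 228 N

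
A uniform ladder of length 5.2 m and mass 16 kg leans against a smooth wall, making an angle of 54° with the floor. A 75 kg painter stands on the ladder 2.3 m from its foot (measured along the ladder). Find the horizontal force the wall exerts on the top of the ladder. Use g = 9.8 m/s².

N_wall ≈ 293 N

About the foot of the ladder:
Ladder weight 16×9.8 = 156.8 N acts at 2.6 m along the ladder; its horizontal arm is 2.6·cos54° = 1.528 m → τ = 239.6 N·m clockwise.
Painter: 75×9.8 = 735 N at 2.3 m → arm 1.352 m → τ = 993.7 N·m clockwise.
Wall normal N acts horizontally at the top; its moment arm is the height L sinθ = 5.2·sin54° = 4.207 m, counterclockwise.
For rotational equilibrium, N × 4.207 = 1233, so N = 293 N.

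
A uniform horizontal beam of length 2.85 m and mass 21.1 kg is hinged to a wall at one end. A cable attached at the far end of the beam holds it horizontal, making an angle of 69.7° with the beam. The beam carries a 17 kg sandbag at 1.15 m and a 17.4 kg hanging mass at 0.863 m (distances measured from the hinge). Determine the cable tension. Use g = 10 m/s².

About the hinge:
Beam weight: 21.1 × 10 = 211 N down at 1.425 m → arm 1.425 m, τ = 211 × 1.425 = 300.7 N·m clockwise.
Sandbag: 17 × 10 = 170 N down at 1.15 m → arm 1.15 m, τ = 170 × 1.15 = 195.5 N·m clockwise.
Hanging mass: 17.4 × 10 = 174 N down at 0.863 m → arm 0.863 m, τ = 174 × 0.863 = 150.2 N·m clockwise.
Total clockwise load moment = 646.4 N·m.
The cable tension T acts at 2.85 m; only its component perpendicular to the beam, T sinθ, produces torque. sin 69.7° = 0.9379.
Στ = 0 ⇒ T × 2.85 × 0.9379 = 646.4 ⇒ T = 646.4 / 2.673 = 242 N.

T ≈ 242 N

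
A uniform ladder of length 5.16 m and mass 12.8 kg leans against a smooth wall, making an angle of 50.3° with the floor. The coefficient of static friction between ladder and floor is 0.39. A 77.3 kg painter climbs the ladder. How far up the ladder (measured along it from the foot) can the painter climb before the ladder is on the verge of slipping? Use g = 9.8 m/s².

d ≈ 2.4 m

About the foot of the ladder:
Ladder weight 12.8×9.8 = 125.4 N acts at 2.58 m along the ladder; its horizontal arm is 2.58·cos50.3° = 1.648 m → τ = 206.7 N·m clockwise.
Painter weight 77.3×9.8 = 757.5 N at distance d → arm d·cos50.3° → τ = 757.5·d·0.6388 clockwise.
Wall normal N at the top has arm L sinθ = 3.97 m counterclockwise, so Στ = 0 gives N·3.97 = 206.7 + 483.9·d.
ΣFy = 0 ⇒ N_floor = 882.9 N, so the maximum friction is μ_s·N_floor = 0.39×882.9 = 344.3 N. ΣFx = 0 ⇒ N_wall = f, so at the slipping point N = 344.3 N.
Substituting: 344.3×3.97 = 206.7 + 483.9·d ⇒ d = (1367 − 206.7) / 483.9 = 2.4 m.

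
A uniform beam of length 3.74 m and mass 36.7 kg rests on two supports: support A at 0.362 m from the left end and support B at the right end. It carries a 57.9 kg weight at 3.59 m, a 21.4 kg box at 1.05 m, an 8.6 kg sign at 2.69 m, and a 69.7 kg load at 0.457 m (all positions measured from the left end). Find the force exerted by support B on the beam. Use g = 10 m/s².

R_B ≈ 840 N

Take moments about support A.
Beam weight: 36.7 × 10 = 367 N down at 1.87 m → arm 1.508 m, τ = 367 × 1.508 = 553.4 N·m clockwise.
Weight: 57.9 × 10 = 579 N down at 3.59 m → arm 3.228 m, τ = 579 × 3.228 = 1869 N·m clockwise.
Box: 21.4 × 10 = 214 N down at 1.05 m → arm 0.688 m, τ = 214 × 0.688 = 147.2 N·m clockwise.
Sign: 8.6 × 10 = 86 N down at 2.69 m → arm 2.328 m, τ = 86 × 2.328 = 200.2 N·m clockwise.
Load: 69.7 × 10 = 697 N down at 0.457 m → arm 0.095 m, τ = 697 × 0.095 = 66.22 N·m clockwise.
Net load moment about support A = 2836 N·m clockwise.
Reaction R at support B is upward at 3.74 m, arm 3.378 m → moment R × 3.378 counterclockwise.
For rotational equilibrium, R × 3.378 = 2836, so R = 840 N.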